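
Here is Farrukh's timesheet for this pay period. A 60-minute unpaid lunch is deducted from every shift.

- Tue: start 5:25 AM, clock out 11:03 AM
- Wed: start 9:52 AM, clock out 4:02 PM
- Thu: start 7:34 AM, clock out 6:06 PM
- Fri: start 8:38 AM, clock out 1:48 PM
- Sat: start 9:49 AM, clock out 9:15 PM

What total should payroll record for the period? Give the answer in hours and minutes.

Tue: 5:25 AM–11:03 AM = 5 h 38 min; less 60 min break → 4 h 38 min
Wed: 9:52 AM–4:02 PM = 6 h 10 min; less 60 min break → 5 h 10 min
Thu: 7:34 AM–6:06 PM = 10 h 32 min; less 60 min break → 9 h 32 min
Fri: 8:38 AM–1:48 PM = 5 h 10 min; less 60 min break → 4 h 10 min
Sat: 9:49 AM–9:15 PM = 11 h 26 min; less 60 min break → 10 h 26 min
Total: 4 h 38 min + 5 h 10 min + 9 h 32 min + 4 h 10 min + 10 h 26 min = 33 h 56 min.

33 h 56 min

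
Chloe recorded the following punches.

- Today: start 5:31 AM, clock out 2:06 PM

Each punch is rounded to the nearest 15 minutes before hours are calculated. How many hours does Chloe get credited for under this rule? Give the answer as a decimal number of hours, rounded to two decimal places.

Today: in 5:31 AM→5:30 AM, out 2:06 PM→2:00 PM; 8 h 30 min

8.50 hours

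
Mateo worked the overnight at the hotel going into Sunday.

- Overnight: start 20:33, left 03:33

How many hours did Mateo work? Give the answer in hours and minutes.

Overnight: 20:33 → midnight = 3 h 27 min; midnight → 03:33 = 3 h 33 min; span 7 h 0 min

7 h 0 min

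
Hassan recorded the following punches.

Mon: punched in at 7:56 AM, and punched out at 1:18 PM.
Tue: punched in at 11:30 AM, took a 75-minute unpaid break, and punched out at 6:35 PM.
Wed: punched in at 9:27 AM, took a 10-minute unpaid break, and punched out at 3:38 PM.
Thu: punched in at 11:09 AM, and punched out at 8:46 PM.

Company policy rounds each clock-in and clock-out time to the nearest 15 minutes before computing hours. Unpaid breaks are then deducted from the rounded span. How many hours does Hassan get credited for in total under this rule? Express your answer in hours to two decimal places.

26.58 hours

Mon: in 7:56 AM→8:00 AM, out 1:18 PM→1:15 PM; 5 h 15 min
Tue: in 11:30 AM→11:30 AM, out 6:35 PM→6:30 PM; 7 h 0 min − 75 min = 5 h 45 min
Wed: in 9:27 AM→9:30 AM, out 3:38 PM→3:45 PM; 6 h 15 min − 10 min = 6 h 5 min
Thu: in 11:09 AM→11:15 AM, out 8:46 PM→8:45 PM; 9 h 30 min
Total credited: 26 h 35 min.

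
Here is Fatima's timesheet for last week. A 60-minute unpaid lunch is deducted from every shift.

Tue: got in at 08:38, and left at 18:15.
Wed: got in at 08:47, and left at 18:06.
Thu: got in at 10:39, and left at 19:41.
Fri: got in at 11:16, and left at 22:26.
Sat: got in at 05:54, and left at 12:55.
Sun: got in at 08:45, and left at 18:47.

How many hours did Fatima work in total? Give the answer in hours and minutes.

50 h 11 min

Tue: 08:38–18:15 = 9 h 37 min; less 60 min break → 8 h 37 min
Wed: 08:47–18:06 = 9 h 19 min; less 60 min break → 8 h 19 min
Thu: 10:39–19:41 = 9 h 2 min; less 60 min break → 8 h 2 min
Fri: 11:16–22:26 = 11 h 10 min; less 60 min break → 10 h 10 min
Sat: 05:54–12:55 = 7 h 1 min; less 60 min break → 6 h 1 min
Sun: 08:45–18:47 = 10 h 2 min; less 60 min break → 9 h 2 min
Total: 8 h 37 min + 8 h 19 min + 8 h 2 min + 10 h 10 min + 6 h 1 min + 9 h 2 min = 50 h 11 min.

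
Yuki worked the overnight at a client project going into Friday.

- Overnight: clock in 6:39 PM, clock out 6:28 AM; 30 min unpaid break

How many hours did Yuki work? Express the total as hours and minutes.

11 h 19 min

Overnight: 6:39 PM → midnight = 5 h 21 min; midnight → 6:28 AM = 6 h 28 min; span 11 h 49 min; less 30 min break → 11 h 19 min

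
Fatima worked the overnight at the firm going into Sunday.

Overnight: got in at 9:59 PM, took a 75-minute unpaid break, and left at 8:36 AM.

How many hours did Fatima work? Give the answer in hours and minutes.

Overnight: 9:59 PM → midnight = 2 h 1 min; midnight → 8:36 AM = 8 h 36 min; span 10 h 37 min; less 75 min break → 9 h 22 min

9 h 22 min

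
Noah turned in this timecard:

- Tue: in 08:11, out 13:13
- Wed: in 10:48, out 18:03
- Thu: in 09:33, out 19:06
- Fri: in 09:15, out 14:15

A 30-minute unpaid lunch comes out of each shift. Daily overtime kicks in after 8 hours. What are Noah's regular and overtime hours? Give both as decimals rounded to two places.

Tue: 08:11–13:13 = 5 h 2 min; less 30 min break → 4 h 32 min
Wed: 10:48–18:03 = 7 h 15 min; less 30 min break → 6 h 45 min
Thu: 09:33–19:06 = 9 h 33 min; less 30 min break → 9 h 3 min
Fri: 09:15–14:15 = 5 h 0 min; less 30 min break → 4 h 30 min
Tue reg 4 h 32 min / OT 0 h 0 min; Wed reg 6 h 45 min / OT 0 h 0 min; Thu reg 8 h 0 min / OT 1 h 3 min; Fri reg 4 h 30 min / OT 0 h 0 min.
Totals: regular 23 h 47 min, overtime 1 h 3 min.

Regular 23.78 hours, overtime 1.05 hours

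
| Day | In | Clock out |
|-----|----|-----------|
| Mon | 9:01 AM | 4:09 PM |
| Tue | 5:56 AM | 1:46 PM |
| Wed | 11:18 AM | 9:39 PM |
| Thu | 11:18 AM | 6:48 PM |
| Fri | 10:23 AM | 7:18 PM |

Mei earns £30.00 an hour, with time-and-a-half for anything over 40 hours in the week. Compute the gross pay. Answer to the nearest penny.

£1278.00

Mon: 9:01 AM–4:09 PM = 7 h 8 min
Tue: 5:56 AM–1:46 PM = 7 h 50 min
Wed: 11:18 AM–9:39 PM = 10 h 21 min
Thu: 11:18 AM–6:48 PM = 7 h 30 min
Fri: 10:23 AM–7:18 PM = 8 h 55 min
Total worked: 41 h 44 min = 2504 min.
Regular 40 h 0 min = 2400 min at £30.00/h; overtime 1 h 44 min = 104 min at £45.00/h.
Pay = (2400 × £30.00 + 104 × £45.00) ÷ 60 = £1278.00.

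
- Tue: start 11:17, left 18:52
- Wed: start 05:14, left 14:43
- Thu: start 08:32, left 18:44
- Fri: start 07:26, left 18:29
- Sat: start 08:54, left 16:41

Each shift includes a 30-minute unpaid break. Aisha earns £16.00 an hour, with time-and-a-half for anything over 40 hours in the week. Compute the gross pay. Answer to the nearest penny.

£726.40

Tue: 11:17–18:52 = 7 h 35 min; less 30 min break → 7 h 5 min
Wed: 05:14–14:43 = 9 h 29 min; less 30 min break → 8 h 59 min
Thu: 08:32–18:44 = 10 h 12 min; less 30 min break → 9 h 42 min
Fri: 07:26–18:29 = 11 h 3 min; less 30 min break → 10 h 33 min
Sat: 08:54–16:41 = 7 h 47 min; less 30 min break → 7 h 17 min
Total worked: 43 h 36 min = 2616 min.
Regular 40 h 0 min = 2400 min at £16.00/h; overtime 3 h 36 min = 216 min at £24.00/h.
Pay = (2400 × £16.00 + 216 × £24.00) ÷ 60 = £726.40.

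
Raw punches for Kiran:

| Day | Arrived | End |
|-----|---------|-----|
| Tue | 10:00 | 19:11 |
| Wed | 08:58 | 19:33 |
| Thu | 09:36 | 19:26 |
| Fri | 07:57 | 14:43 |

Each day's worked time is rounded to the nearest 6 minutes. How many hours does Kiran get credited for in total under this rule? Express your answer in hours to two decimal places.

36.40 hours

Tue: 10:00–19:11 = 9 h 11 min → rounds to 9 h 12 min
Wed: 08:58–19:33 = 10 h 35 min → rounds to 10 h 36 min
Thu: 09:36–19:26 = 9 h 50 min → rounds to 9 h 48 min
Fri: 07:57–14:43 = 6 h 46 min → rounds to 6 h 48 min
Total credited: 36 h 24 min.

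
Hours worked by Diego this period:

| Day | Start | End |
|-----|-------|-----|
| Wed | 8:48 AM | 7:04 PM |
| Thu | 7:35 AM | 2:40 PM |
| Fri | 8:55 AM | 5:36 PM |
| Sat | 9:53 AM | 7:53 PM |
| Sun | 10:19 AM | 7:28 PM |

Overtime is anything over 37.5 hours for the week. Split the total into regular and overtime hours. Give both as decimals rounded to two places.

Wed: 8:48 AM–7:04 PM = 10 h 16 min
Thu: 7:35 AM–2:40 PM = 7 h 5 min
Fri: 8:55 AM–5:36 PM = 8 h 41 min
Sat: 9:53 AM–7:53 PM = 10 h 0 min
Sun: 10:19 AM–7:28 PM = 9 h 9 min
Total worked: 45 h 11 min = 45.18 h.
Threshold 37.5 h → overtime 7 h 41 min, regular 37 h 30 min.

Regular 37.50 hours, overtime 7.68 hours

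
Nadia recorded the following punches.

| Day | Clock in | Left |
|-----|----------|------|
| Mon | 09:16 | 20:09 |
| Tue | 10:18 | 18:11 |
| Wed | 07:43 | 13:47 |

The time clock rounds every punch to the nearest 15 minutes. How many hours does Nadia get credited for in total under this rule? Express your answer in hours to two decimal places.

25.00 hours

Mon: in 09:16→09:15, out 20:09→20:15; 11 h 0 min
Tue: in 10:18→10:15, out 18:11→18:15; 8 h 0 min
Wed: in 07:43→07:45, out 13:47→13:45; 6 h 0 min
Total credited: 25 h 0 min.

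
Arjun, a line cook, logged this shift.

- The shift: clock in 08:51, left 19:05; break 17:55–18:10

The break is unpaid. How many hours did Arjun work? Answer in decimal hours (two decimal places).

The shift: 08:51–19:05 = 10 h 14 min; less 15 min break → 9 h 59 min

9.98 hours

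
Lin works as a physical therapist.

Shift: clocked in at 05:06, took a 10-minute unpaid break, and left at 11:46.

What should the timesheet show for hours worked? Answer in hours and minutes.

Shift: 05:06–11:46 = 6 h 40 min; less 10 min break → 6 h 30 min

6 h 30 min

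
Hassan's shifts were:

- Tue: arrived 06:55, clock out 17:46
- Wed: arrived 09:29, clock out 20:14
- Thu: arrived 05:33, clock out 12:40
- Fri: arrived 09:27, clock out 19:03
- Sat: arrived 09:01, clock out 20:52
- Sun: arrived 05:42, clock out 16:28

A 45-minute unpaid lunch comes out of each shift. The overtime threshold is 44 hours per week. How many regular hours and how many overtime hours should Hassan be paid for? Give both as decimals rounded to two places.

Regular 44.00 hours, overtime 12.43 hours

Tue: 06:55–17:46 = 10 h 51 min; less 45 min break → 10 h 6 min
Wed: 09:29–20:14 = 10 h 45 min; less 45 min break → 10 h 0 min
Thu: 05:33–12:40 = 7 h 7 min; less 45 min break → 6 h 22 min
Fri: 09:27–19:03 = 9 h 36 min; less 45 min break → 8 h 51 min
Sat: 09:01–20:52 = 11 h 51 min; less 45 min break → 11 h 6 min
Sun: 05:42–16:28 = 10 h 46 min; less 45 min break → 10 h 1 min
Total worked: 56 h 26 min = 56.43 h.
Threshold 44 h → overtime 12 h 26 min, regular 44 h 0 min.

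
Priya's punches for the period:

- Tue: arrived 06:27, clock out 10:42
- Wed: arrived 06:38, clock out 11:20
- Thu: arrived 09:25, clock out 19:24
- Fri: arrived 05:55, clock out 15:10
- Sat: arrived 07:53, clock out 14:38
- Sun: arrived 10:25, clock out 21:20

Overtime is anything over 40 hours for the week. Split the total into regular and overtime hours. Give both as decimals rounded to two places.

Tue: 06:27–10:42 = 4 h 15 min
Wed: 06:38–11:20 = 4 h 42 min
Thu: 09:25–19:24 = 9 h 59 min
Fri: 05:55–15:10 = 9 h 15 min
Sat: 07:53–14:38 = 6 h 45 min
Sun: 10:25–21:20 = 10 h 55 min
Total worked: 45 h 51 min = 45.85 h.
Threshold 40 h → overtime 5 h 51 min, regular 40 h 0 min.

Regular 40.00 hours, overtime 5.85 hours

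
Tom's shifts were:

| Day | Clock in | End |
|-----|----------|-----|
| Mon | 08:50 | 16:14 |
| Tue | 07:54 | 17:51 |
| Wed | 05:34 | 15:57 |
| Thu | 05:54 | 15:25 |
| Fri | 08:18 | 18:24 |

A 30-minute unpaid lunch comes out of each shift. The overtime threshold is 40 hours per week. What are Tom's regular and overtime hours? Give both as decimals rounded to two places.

Regular 40.00 hours, overtime 4.85 hours

Mon: 08:50–16:14 = 7 h 24 min; less 30 min break → 6 h 54 min
Tue: 07:54–17:51 = 9 h 57 min; less 30 min break → 9 h 27 min
Wed: 05:34–15:57 = 10 h 23 min; less 30 min break → 9 h 53 min
Thu: 05:54–15:25 = 9 h 31 min; less 30 min break → 9 h 1 min
Fri: 08:18–18:24 = 10 h 6 min; less 30 min break → 9 h 36 min
Total worked: 44 h 51 min = 44.85 h.
Threshold 40 h → overtime 4 h 51 min, regular 40 h 0 min.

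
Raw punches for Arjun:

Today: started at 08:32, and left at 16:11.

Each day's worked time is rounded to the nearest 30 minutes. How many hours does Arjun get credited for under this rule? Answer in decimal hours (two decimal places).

7.50 hours

Today: 08:32–16:11 = 7 h 39 min → rounds to 7 h 30 min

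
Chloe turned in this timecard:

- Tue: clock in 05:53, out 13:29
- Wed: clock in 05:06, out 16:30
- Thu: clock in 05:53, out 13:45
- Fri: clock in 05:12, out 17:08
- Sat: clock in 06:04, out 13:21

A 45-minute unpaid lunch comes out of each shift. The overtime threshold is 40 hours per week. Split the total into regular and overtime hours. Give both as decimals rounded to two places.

Tue: 05:53–13:29 = 7 h 36 min; less 45 min break → 6 h 51 min
Wed: 05:06–16:30 = 11 h 24 min; less 45 min break → 10 h 39 min
Thu: 05:53–13:45 = 7 h 52 min; less 45 min break → 7 h 7 min
Fri: 05:12–17:08 = 11 h 56 min; less 45 min break → 11 h 11 min
Sat: 06:04–13:21 = 7 h 17 min; less 45 min break → 6 h 32 min
Total worked: 42 h 20 min = 42.33 h.
Threshold 40 h → overtime 2 h 20 min, regular 40 h 0 min.

Regular 40.00 hours, overtime 2.33 hours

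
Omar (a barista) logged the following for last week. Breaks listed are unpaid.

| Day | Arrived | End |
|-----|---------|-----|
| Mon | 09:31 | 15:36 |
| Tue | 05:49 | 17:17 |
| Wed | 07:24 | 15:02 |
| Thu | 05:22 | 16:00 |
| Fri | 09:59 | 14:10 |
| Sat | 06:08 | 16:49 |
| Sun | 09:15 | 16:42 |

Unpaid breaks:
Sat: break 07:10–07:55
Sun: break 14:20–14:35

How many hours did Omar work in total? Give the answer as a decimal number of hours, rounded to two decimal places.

Mon: 09:31–15:36 = 6 h 5 min
Tue: 05:49–17:17 = 11 h 28 min
Wed: 07:24–15:02 = 7 h 38 min
Thu: 05:22–16:00 = 10 h 38 min
Fri: 09:59–14:10 = 4 h 11 min
Sat: 06:08–16:49 = 10 h 41 min; less 45 min break → 9 h 56 min
Sun: 09:15–16:42 = 7 h 27 min; less 15 min break → 7 h 12 min
Total: 6 h 5 min + 11 h 28 min + 7 h 38 min + 10 h 38 min + 4 h 11 min + 9 h 56 min + 7 h 12 min = 57 h 8 min.

57.13 hours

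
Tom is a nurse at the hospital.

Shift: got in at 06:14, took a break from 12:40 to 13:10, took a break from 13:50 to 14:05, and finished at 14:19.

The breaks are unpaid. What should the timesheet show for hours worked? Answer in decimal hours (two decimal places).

7.33 hours

Shift: 06:14–14:19 = 8 h 5 min; less 45 min break → 7 h 20 min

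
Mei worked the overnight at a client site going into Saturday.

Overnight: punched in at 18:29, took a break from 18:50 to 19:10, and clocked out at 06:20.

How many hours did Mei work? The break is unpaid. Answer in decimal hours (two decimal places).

Overnight: 18:29 → midnight = 5 h 31 min; midnight → 06:20 = 6 h 20 min; span 11 h 51 min; less 20 min break → 11 h 31 min

11.52 hours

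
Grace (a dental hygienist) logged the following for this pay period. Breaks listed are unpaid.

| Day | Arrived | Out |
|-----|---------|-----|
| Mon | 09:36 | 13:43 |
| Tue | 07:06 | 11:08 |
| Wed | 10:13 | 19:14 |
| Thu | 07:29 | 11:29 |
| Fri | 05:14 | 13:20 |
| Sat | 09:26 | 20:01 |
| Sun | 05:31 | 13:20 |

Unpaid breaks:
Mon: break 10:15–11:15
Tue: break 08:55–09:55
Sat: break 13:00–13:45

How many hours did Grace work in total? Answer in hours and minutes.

Mon: 09:36–13:43 = 4 h 7 min; less 60 min break → 3 h 7 min
Tue: 07:06–11:08 = 4 h 2 min; less 60 min break → 3 h 2 min
Wed: 10:13–19:14 = 9 h 1 min
Thu: 07:29–11:29 = 4 h 0 min
Fri: 05:14–13:20 = 8 h 6 min
Sat: 09:26–20:01 = 10 h 35 min; less 45 min break → 9 h 50 min
Sun: 05:31–13:20 = 7 h 49 min
Total: 3 h 7 min + 3 h 2 min + 9 h 1 min + 4 h 0 min + 8 h 6 min + 9 h 50 min + 7 h 49 min = 44 h 55 min.

44 h 55 min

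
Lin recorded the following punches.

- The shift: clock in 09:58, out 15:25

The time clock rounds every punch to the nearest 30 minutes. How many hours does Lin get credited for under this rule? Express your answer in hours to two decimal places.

The shift: in 09:58→10:00, out 15:25→15:30; 5 h 30 min

5.50 hours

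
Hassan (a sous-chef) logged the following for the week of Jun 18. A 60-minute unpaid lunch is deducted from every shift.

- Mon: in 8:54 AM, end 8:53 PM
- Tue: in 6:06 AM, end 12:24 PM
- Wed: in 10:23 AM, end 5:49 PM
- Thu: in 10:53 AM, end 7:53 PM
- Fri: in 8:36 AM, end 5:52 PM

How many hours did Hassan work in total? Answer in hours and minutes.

Mon: 8:54 AM–8:53 PM = 11 h 59 min; less 60 min break → 10 h 59 min
Tue: 6:06 AM–12:24 PM = 6 h 18 min; less 60 min break → 5 h 18 min
Wed: 10:23 AM–5:49 PM = 7 h 26 min; less 60 min break → 6 h 26 min
Thu: 10:53 AM–7:53 PM = 9 h 0 min; less 60 min break → 8 h 0 min
Fri: 8:36 AM–5:52 PM = 9 h 16 min; less 60 min break → 8 h 16 min
Total: 10 h 59 min + 5 h 18 min + 6 h 26 min + 8 h 0 min + 8 h 16 min = 38 h 59 min.

38 h 59 min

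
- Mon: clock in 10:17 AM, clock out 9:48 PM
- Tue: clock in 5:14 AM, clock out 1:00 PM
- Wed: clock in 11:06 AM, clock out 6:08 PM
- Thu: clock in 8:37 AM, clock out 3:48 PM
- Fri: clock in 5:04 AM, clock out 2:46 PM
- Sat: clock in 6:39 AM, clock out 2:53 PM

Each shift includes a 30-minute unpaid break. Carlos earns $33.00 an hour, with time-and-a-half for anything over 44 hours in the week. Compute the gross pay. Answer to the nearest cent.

$1671.45

Mon: 10:17 AM–9:48 PM = 11 h 31 min; less 30 min break → 11 h 1 min
Tue: 5:14 AM–1:00 PM = 7 h 46 min; less 30 min break → 7 h 16 min
Wed: 11:06 AM–6:08 PM = 7 h 2 min; less 30 min break → 6 h 32 min
Thu: 8:37 AM–3:48 PM = 7 h 11 min; less 30 min break → 6 h 41 min
Fri: 5:04 AM–2:46 PM = 9 h 42 min; less 30 min break → 9 h 12 min
Sat: 6:39 AM–2:53 PM = 8 h 14 min; less 30 min break → 7 h 44 min
Total worked: 48 h 26 min = 2906 min.
Regular 44 h 0 min = 2640 min at $33.00/h; overtime 4 h 26 min = 266 min at $49.50/h.
Pay = (2640 × $33.00 + 266 × $49.50) ÷ 60 = $1671.45.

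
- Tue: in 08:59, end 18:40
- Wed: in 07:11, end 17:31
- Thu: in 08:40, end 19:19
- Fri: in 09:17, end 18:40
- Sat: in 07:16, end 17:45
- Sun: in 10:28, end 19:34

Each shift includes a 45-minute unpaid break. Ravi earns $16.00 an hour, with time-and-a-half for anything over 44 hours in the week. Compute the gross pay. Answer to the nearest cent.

$971.20

Tue: 08:59–18:40 = 9 h 41 min; less 45 min break → 8 h 56 min
Wed: 07:11–17:31 = 10 h 20 min; less 45 min break → 9 h 35 min
Thu: 08:40–19:19 = 10 h 39 min; less 45 min break → 9 h 54 min
Fri: 09:17–18:40 = 9 h 23 min; less 45 min break → 8 h 38 min
Sat: 07:16–17:45 = 10 h 29 min; less 45 min break → 9 h 44 min
Sun: 10:28–19:34 = 9 h 6 min; less 45 min break → 8 h 21 min
Total worked: 55 h 8 min = 3308 min.
Regular 44 h 0 min = 2640 min at $16.00/h; overtime 11 h 8 min = 668 min at $24.00/h.
Pay = (2640 × $16.00 + 668 × $24.00) ÷ 60 = $971.20.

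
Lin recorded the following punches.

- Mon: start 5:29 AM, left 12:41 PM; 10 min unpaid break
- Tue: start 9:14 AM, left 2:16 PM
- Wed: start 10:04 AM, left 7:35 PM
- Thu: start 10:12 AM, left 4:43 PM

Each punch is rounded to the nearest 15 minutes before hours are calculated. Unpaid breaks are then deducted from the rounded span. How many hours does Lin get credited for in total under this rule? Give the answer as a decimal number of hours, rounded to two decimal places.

28.08 hours

Mon: in 5:29 AM→5:30 AM, out 12:41 PM→12:45 PM; 7 h 15 min − 10 min = 7 h 5 min
Tue: in 9:14 AM→9:15 AM, out 2:16 PM→2:15 PM; 5 h 0 min
Wed: in 10:04 AM→10:00 AM, out 7:35 PM→7:30 PM; 9 h 30 min
Thu: in 10:12 AM→10:15 AM, out 4:43 PM→4:45 PM; 6 h 30 min
Total credited: 28 h 5 min.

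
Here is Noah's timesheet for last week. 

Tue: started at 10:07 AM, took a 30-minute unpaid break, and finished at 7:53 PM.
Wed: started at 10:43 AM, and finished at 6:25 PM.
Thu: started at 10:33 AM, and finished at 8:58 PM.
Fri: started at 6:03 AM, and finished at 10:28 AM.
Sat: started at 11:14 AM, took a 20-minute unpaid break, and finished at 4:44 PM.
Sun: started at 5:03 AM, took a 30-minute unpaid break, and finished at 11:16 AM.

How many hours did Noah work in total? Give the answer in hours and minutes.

42 h 41 min

Tue: 10:07 AM–7:53 PM = 9 h 46 min; less 30 min break → 9 h 16 min
Wed: 10:43 AM–6:25 PM = 7 h 42 min
Thu: 10:33 AM–8:58 PM = 10 h 25 min
Fri: 6:03 AM–10:28 AM = 4 h 25 min
Sat: 11:14 AM–4:44 PM = 5 h 30 min; less 20 min break → 5 h 10 min
Sun: 5:03 AM–11:16 AM = 6 h 13 min; less 30 min break → 5 h 43 min
Total: 9 h 16 min + 7 h 42 min + 10 h 25 min + 4 h 25 min + 5 h 10 min + 5 h 43 min = 42 h 41 min.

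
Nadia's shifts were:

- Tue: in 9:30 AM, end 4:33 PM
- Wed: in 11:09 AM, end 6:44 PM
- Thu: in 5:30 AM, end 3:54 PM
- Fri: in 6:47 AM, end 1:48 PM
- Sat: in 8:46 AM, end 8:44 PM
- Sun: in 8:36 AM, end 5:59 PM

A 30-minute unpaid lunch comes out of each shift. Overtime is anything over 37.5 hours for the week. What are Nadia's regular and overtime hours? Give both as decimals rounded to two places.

Tue: 9:30 AM–4:33 PM = 7 h 3 min; less 30 min break → 6 h 33 min
Wed: 11:09 AM–6:44 PM = 7 h 35 min; less 30 min break → 7 h 5 min
Thu: 5:30 AM–3:54 PM = 10 h 24 min; less 30 min break → 9 h 54 min
Fri: 6:47 AM–1:48 PM = 7 h 1 min; less 30 min break → 6 h 31 min
Sat: 8:46 AM–8:44 PM = 11 h 58 min; less 30 min break → 11 h 28 min
Sun: 8:36 AM–5:59 PM = 9 h 23 min; less 30 min break → 8 h 53 min
Total worked: 50 h 24 min = 50.40 h.
Threshold 37.5 h → overtime 12 h 54 min, regular 37 h 30 min.

Regular 37.50 hours, overtime 12.90 hours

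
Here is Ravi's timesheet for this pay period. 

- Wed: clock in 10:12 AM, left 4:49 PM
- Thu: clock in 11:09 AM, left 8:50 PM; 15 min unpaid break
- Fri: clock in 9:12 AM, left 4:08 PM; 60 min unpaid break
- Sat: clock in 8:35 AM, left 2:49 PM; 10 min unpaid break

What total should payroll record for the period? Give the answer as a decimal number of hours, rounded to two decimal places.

Wed: 10:12 AM–4:49 PM = 6 h 37 min
Thu: 11:09 AM–8:50 PM = 9 h 41 min; less 15 min break → 9 h 26 min
Fri: 9:12 AM–4:08 PM = 6 h 56 min; less 60 min break → 5 h 56 min
Sat: 8:35 AM–2:49 PM = 6 h 14 min; less 10 min break → 6 h 4 min
Total: 6 h 37 min + 9 h 26 min + 5 h 56 min + 6 h 4 min = 28 h 3 min.

28.05 hours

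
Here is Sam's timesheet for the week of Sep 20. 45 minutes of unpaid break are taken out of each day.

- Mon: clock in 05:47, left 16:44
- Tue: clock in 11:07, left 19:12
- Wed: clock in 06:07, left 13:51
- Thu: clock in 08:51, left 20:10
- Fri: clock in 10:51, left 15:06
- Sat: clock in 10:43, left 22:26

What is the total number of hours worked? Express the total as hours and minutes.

Mon: 05:47–16:44 = 10 h 57 min; less 45 min break → 10 h 12 min
Tue: 11:07–19:12 = 8 h 5 min; less 45 min break → 7 h 20 min
Wed: 06:07–13:51 = 7 h 44 min; less 45 min break → 6 h 59 min
Thu: 08:51–20:10 = 11 h 19 min; less 45 min break → 10 h 34 min
Fri: 10:51–15:06 = 4 h 15 min; less 45 min break → 3 h 30 min
Sat: 10:43–22:26 = 11 h 43 min; less 45 min break → 10 h 58 min
Total: 10 h 12 min + 7 h 20 min + 6 h 59 min + 10 h 34 min + 3 h 30 min + 10 h 58 min = 49 h 33 min.

49 h 33 min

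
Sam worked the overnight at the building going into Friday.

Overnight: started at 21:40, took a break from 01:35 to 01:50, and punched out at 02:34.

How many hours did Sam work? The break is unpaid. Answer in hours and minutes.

4 h 39 min

Overnight: 21:40 → midnight = 2 h 20 min; midnight → 02:34 = 2 h 34 min; span 4 h 54 min; less 15 min break → 4 h 39 min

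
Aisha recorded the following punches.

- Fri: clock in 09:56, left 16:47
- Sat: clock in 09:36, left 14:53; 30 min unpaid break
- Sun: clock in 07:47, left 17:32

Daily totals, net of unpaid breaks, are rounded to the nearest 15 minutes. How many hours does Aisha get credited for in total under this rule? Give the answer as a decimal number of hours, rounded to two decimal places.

21.25 hours

Fri: 09:56–16:47 = 6 h 51 min → rounds to 6 h 45 min
Sat: 09:36–14:53 = 5 h 17 min − 30 min = 4 h 47 min → rounds to 4 h 45 min
Sun: 07:47–17:32 = 9 h 45 min → rounds to 9 h 45 min
Total credited: 21 h 15 min.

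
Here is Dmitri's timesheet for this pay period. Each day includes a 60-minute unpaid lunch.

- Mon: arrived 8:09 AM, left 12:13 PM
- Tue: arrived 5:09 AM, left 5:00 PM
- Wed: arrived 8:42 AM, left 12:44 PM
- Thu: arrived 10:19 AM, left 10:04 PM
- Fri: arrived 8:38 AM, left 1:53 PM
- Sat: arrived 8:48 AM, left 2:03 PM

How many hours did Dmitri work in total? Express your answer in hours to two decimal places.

36.20 hours

Mon: 8:09 AM–12:13 PM = 4 h 4 min; less 60 min break → 3 h 4 min
Tue: 5:09 AM–5:00 PM = 11 h 51 min; less 60 min break → 10 h 51 min
Wed: 8:42 AM–12:44 PM = 4 h 2 min; less 60 min break → 3 h 2 min
Thu: 10:19 AM–10:04 PM = 11 h 45 min; less 60 min break → 10 h 45 min
Fri: 8:38 AM–1:53 PM = 5 h 15 min; less 60 min break → 4 h 15 min
Sat: 8:48 AM–2:03 PM = 5 h 15 min; less 60 min break → 4 h 15 min
Total: 3 h 4 min + 10 h 51 min + 3 h 2 min + 10 h 45 min + 4 h 15 min + 4 h 15 min = 36 h 12 min.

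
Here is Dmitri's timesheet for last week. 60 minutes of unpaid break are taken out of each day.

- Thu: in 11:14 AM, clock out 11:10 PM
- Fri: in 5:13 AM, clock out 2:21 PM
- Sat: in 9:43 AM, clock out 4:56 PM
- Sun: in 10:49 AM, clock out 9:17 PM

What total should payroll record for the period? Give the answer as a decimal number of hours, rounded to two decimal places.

Thu: 11:14 AM–11:10 PM = 11 h 56 min; less 60 min break → 10 h 56 min
Fri: 5:13 AM–2:21 PM = 9 h 8 min; less 60 min break → 8 h 8 min
Sat: 9:43 AM–4:56 PM = 7 h 13 min; less 60 min break → 6 h 13 min
Sun: 10:49 AM–9:17 PM = 10 h 28 min; less 60 min break → 9 h 28 min
Total: 10 h 56 min + 8 h 8 min + 6 h 13 min + 9 h 28 min = 34 h 45 min.

34.75 hours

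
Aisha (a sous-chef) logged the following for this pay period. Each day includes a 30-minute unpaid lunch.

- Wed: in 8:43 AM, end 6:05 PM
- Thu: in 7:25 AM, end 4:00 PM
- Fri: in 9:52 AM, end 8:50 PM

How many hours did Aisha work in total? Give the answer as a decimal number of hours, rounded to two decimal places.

Wed: 8:43 AM–6:05 PM = 9 h 22 min; less 30 min break → 8 h 52 min
Thu: 7:25 AM–4:00 PM = 8 h 35 min; less 30 min break → 8 h 5 min
Fri: 9:52 AM–8:50 PM = 10 h 58 min; less 30 min break → 10 h 28 min
Total: 8 h 52 min + 8 h 5 min + 10 h 28 min = 27 h 25 min.

27.42 hours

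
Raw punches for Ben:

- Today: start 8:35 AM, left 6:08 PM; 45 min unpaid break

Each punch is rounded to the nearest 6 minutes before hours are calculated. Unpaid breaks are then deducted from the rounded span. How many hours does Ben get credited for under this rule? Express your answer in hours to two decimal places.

Today: in 8:35 AM→8:36 AM, out 6:08 PM→6:06 PM; 9 h 30 min − 45 min = 8 h 45 min

8.75 hours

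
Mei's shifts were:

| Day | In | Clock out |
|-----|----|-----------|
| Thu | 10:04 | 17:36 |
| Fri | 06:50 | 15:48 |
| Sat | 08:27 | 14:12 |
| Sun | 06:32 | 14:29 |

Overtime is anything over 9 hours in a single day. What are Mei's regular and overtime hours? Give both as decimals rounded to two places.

Thu: 10:04–17:36 = 7 h 32 min
Fri: 06:50–15:48 = 8 h 58 min
Sat: 08:27–14:12 = 5 h 45 min
Sun: 06:32–14:29 = 7 h 57 min
Thu reg 7 h 32 min / OT 0 h 0 min; Fri reg 8 h 58 min / OT 0 h 0 min; Sat reg 5 h 45 min / OT 0 h 0 min; Sun reg 7 h 57 min / OT 0 h 0 min.
Totals: regular 30 h 12 min, overtime 0 h 0 min.

Regular 30.20 hours, overtime 0.00 hours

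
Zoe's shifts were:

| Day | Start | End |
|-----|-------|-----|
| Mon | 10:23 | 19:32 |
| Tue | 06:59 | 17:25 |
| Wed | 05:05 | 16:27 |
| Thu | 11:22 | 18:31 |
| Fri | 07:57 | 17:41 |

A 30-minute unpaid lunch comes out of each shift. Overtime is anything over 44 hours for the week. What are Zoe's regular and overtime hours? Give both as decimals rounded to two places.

Mon: 10:23–19:32 = 9 h 9 min; less 30 min break → 8 h 39 min
Tue: 06:59–17:25 = 10 h 26 min; less 30 min break → 9 h 56 min
Wed: 05:05–16:27 = 11 h 22 min; less 30 min break → 10 h 52 min
Thu: 11:22–18:31 = 7 h 9 min; less 30 min break → 6 h 39 min
Fri: 07:57–17:41 = 9 h 44 min; less 30 min break → 9 h 14 min
Total worked: 45 h 20 min = 45.33 h.
Threshold 44 h → overtime 1 h 20 min, regular 44 h 0 min.

Regular 44.00 hours, overtime 1.33 hours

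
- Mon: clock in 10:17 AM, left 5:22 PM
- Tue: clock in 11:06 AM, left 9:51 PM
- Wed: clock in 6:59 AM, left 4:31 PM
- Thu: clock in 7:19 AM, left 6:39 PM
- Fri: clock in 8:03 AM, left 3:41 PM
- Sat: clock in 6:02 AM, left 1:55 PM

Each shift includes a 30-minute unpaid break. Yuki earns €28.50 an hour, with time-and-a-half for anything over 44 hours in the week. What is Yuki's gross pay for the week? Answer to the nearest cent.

€1562.51

Mon: 10:17 AM–5:22 PM = 7 h 5 min; less 30 min break → 6 h 35 min
Tue: 11:06 AM–9:51 PM = 10 h 45 min; less 30 min break → 10 h 15 min
Wed: 6:59 AM–4:31 PM = 9 h 32 min; less 30 min break → 9 h 2 min
Thu: 7:19 AM–6:39 PM = 11 h 20 min; less 30 min break → 10 h 50 min
Fri: 8:03 AM–3:41 PM = 7 h 38 min; less 30 min break → 7 h 8 min
Sat: 6:02 AM–1:55 PM = 7 h 53 min; less 30 min break → 7 h 23 min
Total worked: 51 h 13 min = 3073 min.
Regular 44 h 0 min = 2640 min at €28.50/h; overtime 7 h 13 min = 433 min at €42.75/h.
Pay = (2640 × €28.50 + 433 × €42.75) ÷ 60 = €1562.51.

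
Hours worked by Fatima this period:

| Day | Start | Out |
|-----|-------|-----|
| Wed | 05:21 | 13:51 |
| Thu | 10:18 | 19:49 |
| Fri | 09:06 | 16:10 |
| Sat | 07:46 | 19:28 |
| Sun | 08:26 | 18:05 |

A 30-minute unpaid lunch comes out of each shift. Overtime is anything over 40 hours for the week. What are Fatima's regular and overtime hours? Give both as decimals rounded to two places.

Regular 40.00 hours, overtime 3.93 hours

Wed: 05:21–13:51 = 8 h 30 min; less 30 min break → 8 h 0 min
Thu: 10:18–19:49 = 9 h 31 min; less 30 min break → 9 h 1 min
Fri: 09:06–16:10 = 7 h 4 min; less 30 min break → 6 h 34 min
Sat: 07:46–19:28 = 11 h 42 min; less 30 min break → 11 h 12 min
Sun: 08:26–18:05 = 9 h 39 min; less 30 min break → 9 h 9 min
Total worked: 43 h 56 min = 43.93 h.
Threshold 40 h → overtime 3 h 56 min, regular 40 h 0 min.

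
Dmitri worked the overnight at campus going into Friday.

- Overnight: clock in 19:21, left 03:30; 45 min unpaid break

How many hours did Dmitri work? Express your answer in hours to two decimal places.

Overnight: 19:21 → midnight = 4 h 39 min; midnight → 03:30 = 3 h 30 min; span 8 h 9 min; less 45 min break → 7 h 24 min

7.40 hours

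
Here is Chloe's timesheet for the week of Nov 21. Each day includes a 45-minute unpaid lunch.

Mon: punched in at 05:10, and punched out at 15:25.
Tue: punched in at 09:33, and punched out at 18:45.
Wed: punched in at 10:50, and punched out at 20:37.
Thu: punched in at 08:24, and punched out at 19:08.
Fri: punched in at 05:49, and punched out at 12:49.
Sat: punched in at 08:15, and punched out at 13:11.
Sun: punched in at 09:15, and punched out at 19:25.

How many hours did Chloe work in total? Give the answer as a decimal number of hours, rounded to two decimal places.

56.82 hours

Mon: 05:10–15:25 = 10 h 15 min; less 45 min break → 9 h 30 min
Tue: 09:33–18:45 = 9 h 12 min; less 45 min break → 8 h 27 min
Wed: 10:50–20:37 = 9 h 47 min; less 45 min break → 9 h 2 min
Thu: 08:24–19:08 = 10 h 44 min; less 45 min break → 9 h 59 min
Fri: 05:49–12:49 = 7 h 0 min; less 45 min break → 6 h 15 min
Sat: 08:15–13:11 = 4 h 56 min; less 45 min break → 4 h 11 min
Sun: 09:15–19:25 = 10 h 10 min; less 45 min break → 9 h 25 min
Total: 9 h 30 min + 8 h 27 min + 9 h 2 min + 9 h 59 min + 6 h 15 min + 4 h 11 min + 9 h 25 min = 56 h 49 min.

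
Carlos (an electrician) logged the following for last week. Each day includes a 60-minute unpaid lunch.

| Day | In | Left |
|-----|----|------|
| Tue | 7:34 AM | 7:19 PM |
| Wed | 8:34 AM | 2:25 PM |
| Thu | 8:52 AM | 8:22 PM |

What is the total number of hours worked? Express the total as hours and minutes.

Tue: 7:34 AM–7:19 PM = 11 h 45 min; less 60 min break → 10 h 45 min
Wed: 8:34 AM–2:25 PM = 5 h 51 min; less 60 min break → 4 h 51 min
Thu: 8:52 AM–8:22 PM = 11 h 30 min; less 60 min break → 10 h 30 min
Total: 10 h 45 min + 4 h 51 min + 10 h 30 min = 26 h 6 min.

26 h 6 min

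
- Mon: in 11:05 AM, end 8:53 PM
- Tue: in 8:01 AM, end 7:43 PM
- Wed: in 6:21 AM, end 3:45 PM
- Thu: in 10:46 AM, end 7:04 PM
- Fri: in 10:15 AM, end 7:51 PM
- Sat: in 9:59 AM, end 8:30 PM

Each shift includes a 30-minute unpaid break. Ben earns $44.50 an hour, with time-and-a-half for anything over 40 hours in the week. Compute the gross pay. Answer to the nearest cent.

Mon: 11:05 AM–8:53 PM = 9 h 48 min; less 30 min break → 9 h 18 min
Tue: 8:01 AM–7:43 PM = 11 h 42 min; less 30 min break → 11 h 12 min
Wed: 6:21 AM–3:45 PM = 9 h 24 min; less 30 min break → 8 h 54 min
Thu: 10:46 AM–7:04 PM = 8 h 18 min; less 30 min break → 7 h 48 min
Fri: 10:15 AM–7:51 PM = 9 h 36 min; less 30 min break → 9 h 6 min
Sat: 9:59 AM–8:30 PM = 10 h 31 min; less 30 min break → 10 h 1 min
Total worked: 56 h 19 min = 3379 min.
Regular 40 h 0 min = 2400 min at $44.50/h; overtime 16 h 19 min = 979 min at $66.75/h.
Pay = (2400 × $44.50 + 979 × $66.75) ÷ 60 = $2869.14.

$2869.14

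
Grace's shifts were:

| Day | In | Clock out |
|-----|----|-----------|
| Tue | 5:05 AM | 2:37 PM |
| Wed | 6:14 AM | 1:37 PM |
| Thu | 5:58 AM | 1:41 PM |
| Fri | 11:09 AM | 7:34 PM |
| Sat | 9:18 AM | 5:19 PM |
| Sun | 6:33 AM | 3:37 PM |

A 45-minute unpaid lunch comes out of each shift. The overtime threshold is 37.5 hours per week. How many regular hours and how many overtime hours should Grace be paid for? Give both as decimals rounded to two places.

Regular 37.50 hours, overtime 8.13 hours

Tue: 5:05 AM–2:37 PM = 9 h 32 min; less 45 min break → 8 h 47 min
Wed: 6:14 AM–1:37 PM = 7 h 23 min; less 45 min break → 6 h 38 min
Thu: 5:58 AM–1:41 PM = 7 h 43 min; less 45 min break → 6 h 58 min
Fri: 11:09 AM–7:34 PM = 8 h 25 min; less 45 min break → 7 h 40 min
Sat: 9:18 AM–5:19 PM = 8 h 1 min; less 45 min break → 7 h 16 min
Sun: 6:33 AM–3:37 PM = 9 h 4 min; less 45 min break → 8 h 19 min
Total worked: 45 h 38 min = 45.63 h.
Threshold 37.5 h → overtime 8 h 8 min, regular 37 h 30 min.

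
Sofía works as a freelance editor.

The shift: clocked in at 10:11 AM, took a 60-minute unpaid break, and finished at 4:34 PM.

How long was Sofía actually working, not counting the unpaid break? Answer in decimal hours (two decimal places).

The shift: 10:11 AM–4:34 PM = 6 h 23 min; less 60 min break → 5 h 23 min

5.38 hours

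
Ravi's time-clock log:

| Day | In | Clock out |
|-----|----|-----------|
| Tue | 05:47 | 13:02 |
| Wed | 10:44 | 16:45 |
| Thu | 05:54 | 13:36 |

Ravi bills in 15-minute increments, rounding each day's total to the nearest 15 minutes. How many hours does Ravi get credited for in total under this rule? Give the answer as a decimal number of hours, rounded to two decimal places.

Tue: 05:47–13:02 = 7 h 15 min → rounds to 7 h 15 min
Wed: 10:44–16:45 = 6 h 1 min → rounds to 6 h 0 min
Thu: 05:54–13:36 = 7 h 42 min → rounds to 7 h 45 min
Total credited: 21 h 0 min.

21.00 hours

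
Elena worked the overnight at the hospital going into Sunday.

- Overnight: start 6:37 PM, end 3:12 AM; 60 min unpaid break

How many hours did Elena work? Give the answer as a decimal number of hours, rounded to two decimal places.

Overnight: 6:37 PM → midnight = 5 h 23 min; midnight → 3:12 AM = 3 h 12 min; span 8 h 35 min; less 60 min break → 7 h 35 min

7.58 hours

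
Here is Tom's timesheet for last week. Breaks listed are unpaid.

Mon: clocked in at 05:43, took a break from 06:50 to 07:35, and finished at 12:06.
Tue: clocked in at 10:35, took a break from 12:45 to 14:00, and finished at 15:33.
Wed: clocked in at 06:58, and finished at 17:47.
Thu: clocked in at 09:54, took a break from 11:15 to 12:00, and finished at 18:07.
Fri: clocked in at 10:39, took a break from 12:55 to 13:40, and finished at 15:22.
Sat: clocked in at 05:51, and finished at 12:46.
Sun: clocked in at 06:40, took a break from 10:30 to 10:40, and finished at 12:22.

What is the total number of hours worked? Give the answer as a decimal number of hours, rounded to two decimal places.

44.05 hours

Mon: 05:43–12:06 = 6 h 23 min; less 45 min break → 5 h 38 min
Tue: 10:35–15:33 = 4 h 58 min; less 75 min break → 3 h 43 min
Wed: 06:58–17:47 = 10 h 49 min
Thu: 09:54–18:07 = 8 h 13 min; less 45 min break → 7 h 28 min
Fri: 10:39–15:22 = 4 h 43 min; less 45 min break → 3 h 58 min
Sat: 05:51–12:46 = 6 h 55 min
Sun: 06:40–12:22 = 5 h 42 min; less 10 min break → 5 h 32 min
Total: 5 h 38 min + 3 h 43 min + 10 h 49 min + 7 h 28 min + 3 h 58 min + 6 h 55 min + 5 h 32 min = 44 h 3 min.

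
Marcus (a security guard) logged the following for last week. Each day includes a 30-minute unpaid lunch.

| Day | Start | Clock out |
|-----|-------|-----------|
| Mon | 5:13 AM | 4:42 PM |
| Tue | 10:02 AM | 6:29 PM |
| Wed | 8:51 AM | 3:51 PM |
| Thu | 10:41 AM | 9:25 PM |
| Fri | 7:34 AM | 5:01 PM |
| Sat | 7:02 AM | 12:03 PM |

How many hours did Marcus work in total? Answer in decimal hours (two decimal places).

Mon: 5:13 AM–4:42 PM = 11 h 29 min; less 30 min break → 10 h 59 min
Tue: 10:02 AM–6:29 PM = 8 h 27 min; less 30 min break → 7 h 57 min
Wed: 8:51 AM–3:51 PM = 7 h 0 min; less 30 min break → 6 h 30 min
Thu: 10:41 AM–9:25 PM = 10 h 44 min; less 30 min break → 10 h 14 min
Fri: 7:34 AM–5:01 PM = 9 h 27 min; less 30 min break → 8 h 57 min
Sat: 7:02 AM–12:03 PM = 5 h 1 min; less 30 min break → 4 h 31 min
Total: 10 h 59 min + 7 h 57 min + 6 h 30 min + 10 h 14 min + 8 h 57 min + 4 h 31 min = 49 h 8 min.

49.13 hours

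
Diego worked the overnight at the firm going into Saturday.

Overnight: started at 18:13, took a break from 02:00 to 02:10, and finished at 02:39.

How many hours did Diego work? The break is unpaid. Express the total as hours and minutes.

8 h 16 min

Overnight: 18:13 → midnight = 5 h 47 min; midnight → 02:39 = 2 h 39 min; span 8 h 26 min; less 10 min break → 8 h 16 min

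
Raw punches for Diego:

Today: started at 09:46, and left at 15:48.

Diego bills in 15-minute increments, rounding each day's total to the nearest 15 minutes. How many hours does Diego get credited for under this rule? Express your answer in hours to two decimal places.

6.00 hours

Today: 09:46–15:48 = 6 h 2 min → rounds to 6 h 0 min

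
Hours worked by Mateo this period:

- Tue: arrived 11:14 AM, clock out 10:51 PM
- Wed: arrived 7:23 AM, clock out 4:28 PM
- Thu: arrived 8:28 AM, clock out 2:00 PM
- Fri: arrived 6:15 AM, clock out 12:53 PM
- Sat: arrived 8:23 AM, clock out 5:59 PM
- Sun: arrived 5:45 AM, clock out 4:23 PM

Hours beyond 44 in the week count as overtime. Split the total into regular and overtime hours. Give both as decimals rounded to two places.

Tue: 11:14 AM–10:51 PM = 11 h 37 min
Wed: 7:23 AM–4:28 PM = 9 h 5 min
Thu: 8:28 AM–2:00 PM = 5 h 32 min
Fri: 6:15 AM–12:53 PM = 6 h 38 min
Sat: 8:23 AM–5:59 PM = 9 h 36 min
Sun: 5:45 AM–4:23 PM = 10 h 38 min
Total worked: 53 h 6 min = 53.10 h.
Threshold 44 h → overtime 9 h 6 min, regular 44 h 0 min.

Regular 44.00 hours, overtime 9.10 hours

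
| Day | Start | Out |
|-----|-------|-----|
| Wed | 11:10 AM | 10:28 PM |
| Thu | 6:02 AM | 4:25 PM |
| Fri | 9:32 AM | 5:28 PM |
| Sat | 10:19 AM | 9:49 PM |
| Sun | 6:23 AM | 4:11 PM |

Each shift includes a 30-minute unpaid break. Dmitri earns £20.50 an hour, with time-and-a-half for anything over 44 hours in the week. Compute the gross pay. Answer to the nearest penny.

£1037.81

Wed: 11:10 AM–10:28 PM = 11 h 18 min; less 30 min break → 10 h 48 min
Thu: 6:02 AM–4:25 PM = 10 h 23 min; less 30 min break → 9 h 53 min
Fri: 9:32 AM–5:28 PM = 7 h 56 min; less 30 min break → 7 h 26 min
Sat: 10:19 AM–9:49 PM = 11 h 30 min; less 30 min break → 11 h 0 min
Sun: 6:23 AM–4:11 PM = 9 h 48 min; less 30 min break → 9 h 18 min
Total worked: 48 h 25 min = 2905 min.
Regular 44 h 0 min = 2640 min at £20.50/h; overtime 4 h 25 min = 265 min at £30.75/h.
Pay = (2640 × £20.50 + 265 × £30.75) ÷ 60 = £1037.81.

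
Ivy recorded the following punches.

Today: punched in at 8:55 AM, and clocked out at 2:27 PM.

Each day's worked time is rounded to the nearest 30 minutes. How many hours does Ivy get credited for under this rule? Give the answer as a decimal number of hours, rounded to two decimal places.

Today: 8:55 AM–2:27 PM = 5 h 32 min → rounds to 5 h 30 min

5.50 hours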